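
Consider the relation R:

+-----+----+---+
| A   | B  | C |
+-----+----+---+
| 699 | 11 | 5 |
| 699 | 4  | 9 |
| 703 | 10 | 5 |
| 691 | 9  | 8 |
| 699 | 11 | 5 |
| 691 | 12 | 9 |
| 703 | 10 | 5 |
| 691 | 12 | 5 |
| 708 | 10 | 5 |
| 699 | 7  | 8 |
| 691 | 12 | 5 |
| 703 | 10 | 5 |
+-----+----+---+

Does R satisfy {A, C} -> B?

Yes

(A=699, C=5): 2 rows → B = 11, 11 ✓
(A=699, C=9): 1 row → B = 4 ✓
(A=703, C=5): 3 rows → B = 10, 10, 10 ✓
(A=691, C=8): 1 row → B = 9 ✓
(A=691, C=9): 1 row → B = 12 ✓
(A=691, C=5): 2 rows → B = 12, 12 ✓
(A=708, C=5): 1 row → B = 10 ✓
(A=699, C=8): 1 row → B = 7 ✓
Every {A, C} value is associated with a single B value, so {A, C} -> B holds.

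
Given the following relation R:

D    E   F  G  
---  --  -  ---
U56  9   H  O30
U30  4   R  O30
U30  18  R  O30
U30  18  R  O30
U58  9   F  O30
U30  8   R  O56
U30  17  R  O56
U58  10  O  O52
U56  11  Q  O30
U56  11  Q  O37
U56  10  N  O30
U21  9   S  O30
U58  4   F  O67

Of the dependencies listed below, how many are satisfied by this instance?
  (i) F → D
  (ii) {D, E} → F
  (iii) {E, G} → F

(i) F → D: every LHS value maps to a single RHS value — holds.
(ii) {D, E} → F: every LHS value maps to a single RHS value — holds.
(iii) {E, G} → F: (E=9, G=O30): 3 rows → F takes values {H, F, S} — violation — fails.
2 of the 3 dependencies hold.

2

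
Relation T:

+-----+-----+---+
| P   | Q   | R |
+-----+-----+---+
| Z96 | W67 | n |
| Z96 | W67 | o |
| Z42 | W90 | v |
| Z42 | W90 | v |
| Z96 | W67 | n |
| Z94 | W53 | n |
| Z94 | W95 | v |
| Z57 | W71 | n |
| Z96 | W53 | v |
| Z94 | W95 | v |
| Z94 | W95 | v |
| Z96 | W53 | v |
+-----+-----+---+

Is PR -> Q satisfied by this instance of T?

(P=Z96, R=n): 2 rows → Q = W67, W67 ✓
(P=Z96, R=o): 1 row → Q = W67 ✓
(P=Z42, R=v): 2 rows → Q = W90, W90 ✓
(P=Z94, R=n): 1 row → Q = W53 ✓
(P=Z94, R=v): 3 rows → Q = W95, W95, W95 ✓
(P=Z57, R=n): 1 row → Q = W71 ✓
(P=Z96, R=v): 2 rows → Q = W53, W53 ✓
Every PR value is associated with a single Q value, so PR -> Q holds.

Yes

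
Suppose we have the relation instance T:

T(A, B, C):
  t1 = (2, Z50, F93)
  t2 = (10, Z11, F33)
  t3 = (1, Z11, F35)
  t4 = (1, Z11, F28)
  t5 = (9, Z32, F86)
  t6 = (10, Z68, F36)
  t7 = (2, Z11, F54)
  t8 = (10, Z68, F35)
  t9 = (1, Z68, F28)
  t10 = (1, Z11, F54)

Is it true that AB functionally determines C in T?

(A=2, B=Z50): row 1 → C = F93 ✓
(A=10, B=Z11): row 2 → C = F33 ✓
(A=1, B=Z11): rows 3, 4, 10 → C takes values {F35, F28, F54} — violation
(A=9, B=Z32): row 5 → C = F86 ✓
(A=10, B=Z68): rows 6, 8 → C takes values {F36, F35} — violation
(A=2, B=Z11): row 7 → C = F54 ✓
(A=1, B=Z68): row 9 → C = F28 ✓
Two rows agree on AB but differ on C, so AB → C does not hold.

No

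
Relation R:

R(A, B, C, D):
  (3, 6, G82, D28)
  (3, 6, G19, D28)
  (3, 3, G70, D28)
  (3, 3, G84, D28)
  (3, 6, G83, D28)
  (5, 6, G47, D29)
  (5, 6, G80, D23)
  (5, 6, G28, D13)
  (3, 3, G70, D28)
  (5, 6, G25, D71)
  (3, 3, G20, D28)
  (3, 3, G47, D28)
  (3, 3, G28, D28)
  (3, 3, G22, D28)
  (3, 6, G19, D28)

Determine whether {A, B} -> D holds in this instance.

(A=3, B=6): 4 rows → D = D28, D28, D28, D28 ✓
(A=3, B=3): 7 rows → D = D28, D28, D28, D28, D28, D28, D28 ✓
(A=5, B=6): 4 rows → D takes values {D29, D23, D13, D71} — violation
Two rows agree on {A, B} but differ on D, so {A, B} -> D does not hold.

No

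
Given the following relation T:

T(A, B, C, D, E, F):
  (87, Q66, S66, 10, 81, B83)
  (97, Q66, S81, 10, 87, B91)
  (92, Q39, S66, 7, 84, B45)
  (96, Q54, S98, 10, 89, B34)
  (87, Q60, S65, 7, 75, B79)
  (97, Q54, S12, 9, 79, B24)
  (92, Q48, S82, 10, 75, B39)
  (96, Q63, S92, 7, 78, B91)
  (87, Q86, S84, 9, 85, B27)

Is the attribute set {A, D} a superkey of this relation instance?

Yes

All 9 rows have distinct {A, D} values, so {A, D} → (all attributes) holds and {A, D} is a superkey.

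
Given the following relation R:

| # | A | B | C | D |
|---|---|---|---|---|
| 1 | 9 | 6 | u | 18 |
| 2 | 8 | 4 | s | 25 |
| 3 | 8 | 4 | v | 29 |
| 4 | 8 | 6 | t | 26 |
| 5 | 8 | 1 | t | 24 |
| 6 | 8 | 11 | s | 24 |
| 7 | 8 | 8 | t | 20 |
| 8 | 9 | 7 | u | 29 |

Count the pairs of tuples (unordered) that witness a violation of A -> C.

A=9: all 2 rows agree on C — 0 pairs.
A=8: violating pairs (2,3), (2,4), (2,5), (2,7), (3,4), (3,5), (3,6), (3,7), (4,6), (5,6), (6,7) — 11 pairs.

11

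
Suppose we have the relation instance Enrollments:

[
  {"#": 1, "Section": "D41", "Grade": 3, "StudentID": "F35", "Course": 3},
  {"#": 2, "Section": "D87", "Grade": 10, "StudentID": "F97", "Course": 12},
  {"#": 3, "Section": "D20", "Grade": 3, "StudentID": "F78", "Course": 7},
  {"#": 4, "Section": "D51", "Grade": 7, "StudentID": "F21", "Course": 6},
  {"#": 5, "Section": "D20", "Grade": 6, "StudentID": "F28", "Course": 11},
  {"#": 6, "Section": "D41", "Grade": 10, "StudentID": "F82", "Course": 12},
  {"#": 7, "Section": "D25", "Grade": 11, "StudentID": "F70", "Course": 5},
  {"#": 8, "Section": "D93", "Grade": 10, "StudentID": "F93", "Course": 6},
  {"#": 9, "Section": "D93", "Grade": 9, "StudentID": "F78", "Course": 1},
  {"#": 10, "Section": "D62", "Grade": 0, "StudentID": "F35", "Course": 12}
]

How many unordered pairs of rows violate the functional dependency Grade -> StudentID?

Grade=3: violating pairs (1,3) — 1 pair.
Grade=10: violating pairs (2,6), (2,8), (6,8) — 3 pairs.

4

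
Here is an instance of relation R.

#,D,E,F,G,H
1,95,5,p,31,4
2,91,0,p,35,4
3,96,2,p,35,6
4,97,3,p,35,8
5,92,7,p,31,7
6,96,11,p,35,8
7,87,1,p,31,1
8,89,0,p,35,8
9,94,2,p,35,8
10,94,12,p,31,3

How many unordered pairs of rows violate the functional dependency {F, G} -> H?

(F=p, G=31): violating pairs (1,5), (1,7), (1,10), (5,7), (5,10), (7,10) — 6 pairs.
(F=p, G=35): violating pairs (2,3), (2,4), (2,6), (2,8), (2,9), (3,4), (3,6), (3,8), (3,9) — 9 pairs.

15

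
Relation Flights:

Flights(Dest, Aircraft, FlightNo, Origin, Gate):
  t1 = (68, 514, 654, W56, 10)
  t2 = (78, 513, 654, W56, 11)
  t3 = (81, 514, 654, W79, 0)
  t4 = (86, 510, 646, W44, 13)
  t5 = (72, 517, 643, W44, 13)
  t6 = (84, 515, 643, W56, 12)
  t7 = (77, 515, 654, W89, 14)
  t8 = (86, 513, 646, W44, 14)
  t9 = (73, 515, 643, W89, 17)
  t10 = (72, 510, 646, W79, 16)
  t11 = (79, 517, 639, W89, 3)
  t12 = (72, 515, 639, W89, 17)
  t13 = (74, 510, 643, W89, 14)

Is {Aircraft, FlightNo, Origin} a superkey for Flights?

Yes

All 13 rows have distinct {Aircraft, FlightNo, Origin} values, so {Aircraft, FlightNo, Origin} → (all attributes) holds and {Aircraft, FlightNo, Origin} is a superkey.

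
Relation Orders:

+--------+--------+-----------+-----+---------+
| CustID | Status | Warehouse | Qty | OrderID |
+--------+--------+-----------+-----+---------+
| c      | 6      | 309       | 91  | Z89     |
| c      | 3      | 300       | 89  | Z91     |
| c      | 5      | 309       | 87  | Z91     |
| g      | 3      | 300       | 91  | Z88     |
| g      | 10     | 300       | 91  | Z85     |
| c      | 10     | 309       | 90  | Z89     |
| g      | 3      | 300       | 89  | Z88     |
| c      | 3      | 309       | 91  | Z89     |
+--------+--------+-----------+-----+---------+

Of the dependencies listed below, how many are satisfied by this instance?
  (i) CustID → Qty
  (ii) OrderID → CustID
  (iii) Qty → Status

(i) CustID → Qty: CustID=c: 5 rows → Qty takes values {91, 89, 87, 90} — violation; CustID=g: 3 rows → Qty takes values {91, 89} — violation — fails.
(ii) OrderID → CustID: every LHS value maps to a single RHS value — holds.
(iii) Qty → Status: Qty=91: 4 rows → Status takes values {6, 3, 10} — violation — fails.
1 of the 3 dependencies holds.

1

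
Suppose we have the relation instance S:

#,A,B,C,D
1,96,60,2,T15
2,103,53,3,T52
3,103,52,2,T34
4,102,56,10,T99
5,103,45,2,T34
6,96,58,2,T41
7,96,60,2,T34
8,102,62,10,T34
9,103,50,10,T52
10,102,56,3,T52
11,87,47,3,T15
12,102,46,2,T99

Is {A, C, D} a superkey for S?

Rows 3 and 5 have the same {A, C, D} value (A=103, C=2, D=T34) but are distinct tuples, so {A, C, D} does not determine every attribute — not a superkey.

No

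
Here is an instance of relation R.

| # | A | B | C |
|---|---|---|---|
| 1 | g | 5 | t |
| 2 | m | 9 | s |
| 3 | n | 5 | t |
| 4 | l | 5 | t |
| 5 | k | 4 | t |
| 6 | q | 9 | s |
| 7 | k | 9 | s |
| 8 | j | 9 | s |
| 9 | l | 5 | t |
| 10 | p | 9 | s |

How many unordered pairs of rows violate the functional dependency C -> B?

C=t: violating pairs (1,5), (3,5), (4,5), (5,9) — 4 pairs.
C=s: all 5 rows agree on B — 0 pairs.

4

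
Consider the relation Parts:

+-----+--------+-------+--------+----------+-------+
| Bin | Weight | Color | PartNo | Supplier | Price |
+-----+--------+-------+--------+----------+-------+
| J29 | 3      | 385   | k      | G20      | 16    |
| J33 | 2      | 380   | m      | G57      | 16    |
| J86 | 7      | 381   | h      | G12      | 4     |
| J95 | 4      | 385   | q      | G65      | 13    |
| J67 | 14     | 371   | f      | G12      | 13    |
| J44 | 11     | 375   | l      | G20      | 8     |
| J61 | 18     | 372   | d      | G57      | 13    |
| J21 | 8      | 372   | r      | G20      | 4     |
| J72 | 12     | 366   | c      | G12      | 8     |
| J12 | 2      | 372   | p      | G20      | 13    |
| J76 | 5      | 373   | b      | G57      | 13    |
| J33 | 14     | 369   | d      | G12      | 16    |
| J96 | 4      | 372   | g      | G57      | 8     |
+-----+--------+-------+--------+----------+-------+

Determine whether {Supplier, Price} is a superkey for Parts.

Two distinct rows share (Supplier=G57, Price=13), so {Supplier, Price} does not determine every attribute — not a superkey.

No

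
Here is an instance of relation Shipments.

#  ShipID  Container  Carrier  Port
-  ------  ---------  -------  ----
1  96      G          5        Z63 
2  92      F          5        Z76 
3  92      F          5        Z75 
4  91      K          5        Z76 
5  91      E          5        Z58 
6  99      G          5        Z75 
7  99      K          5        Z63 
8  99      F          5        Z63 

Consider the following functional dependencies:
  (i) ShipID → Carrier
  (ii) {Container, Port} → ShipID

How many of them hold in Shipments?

(i) ShipID → Carrier: every LHS value maps to a single RHS value — holds.
(ii) {Container, Port} → ShipID: every LHS value maps to a single RHS value — holds.
2 of the 2 dependencies hold.

2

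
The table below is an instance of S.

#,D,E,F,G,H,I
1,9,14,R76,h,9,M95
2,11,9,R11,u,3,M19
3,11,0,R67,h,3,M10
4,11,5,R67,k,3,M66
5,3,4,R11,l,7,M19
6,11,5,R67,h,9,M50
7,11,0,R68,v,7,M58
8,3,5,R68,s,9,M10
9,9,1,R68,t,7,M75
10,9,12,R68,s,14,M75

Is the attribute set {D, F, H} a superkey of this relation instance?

Rows 3 and 4 have the same {D, F, H} value (D=11, F=R67, H=3) but are distinct tuples, so {D, F, H} does not determine every attribute — not a superkey.

No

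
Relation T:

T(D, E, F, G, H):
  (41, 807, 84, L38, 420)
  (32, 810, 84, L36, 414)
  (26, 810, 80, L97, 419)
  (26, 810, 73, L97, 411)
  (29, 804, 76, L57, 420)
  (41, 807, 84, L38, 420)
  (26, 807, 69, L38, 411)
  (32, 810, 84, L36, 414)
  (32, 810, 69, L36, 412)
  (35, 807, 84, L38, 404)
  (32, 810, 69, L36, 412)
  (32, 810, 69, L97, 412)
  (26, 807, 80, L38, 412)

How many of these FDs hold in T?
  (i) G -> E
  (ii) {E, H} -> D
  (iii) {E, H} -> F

3

(i) G -> E: every LHS value maps to a single RHS value — holds.
(ii) {E, H} -> D: every LHS value maps to a single RHS value — holds.
(iii) {E, H} -> F: every LHS value maps to a single RHS value — holds.
3 of the 3 dependencies hold.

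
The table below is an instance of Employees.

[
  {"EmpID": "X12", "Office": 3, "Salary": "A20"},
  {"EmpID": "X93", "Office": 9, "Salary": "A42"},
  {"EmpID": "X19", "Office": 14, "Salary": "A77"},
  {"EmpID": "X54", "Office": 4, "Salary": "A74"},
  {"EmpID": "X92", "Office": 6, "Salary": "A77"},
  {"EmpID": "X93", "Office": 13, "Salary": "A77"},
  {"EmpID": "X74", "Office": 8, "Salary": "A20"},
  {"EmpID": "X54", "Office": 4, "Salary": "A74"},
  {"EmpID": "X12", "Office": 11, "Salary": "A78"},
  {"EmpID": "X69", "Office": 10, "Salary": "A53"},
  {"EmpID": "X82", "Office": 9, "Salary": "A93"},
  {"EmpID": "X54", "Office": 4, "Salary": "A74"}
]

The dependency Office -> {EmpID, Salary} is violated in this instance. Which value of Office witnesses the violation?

9

Office=3: 1 row → {EmpID,Salary} = (X12, A20) ✓
Office=9: 2 rows → {EmpID,Salary} takes values {(X93, A42), (X82, A93)} — violation
Office=14: 1 row → {EmpID,Salary} = (X19, A77) ✓
Office=4: 3 rows → {EmpID,Salary} = (X54, A74), (X54, A74), (X54, A74) ✓
Office=6: 1 row → {EmpID,Salary} = (X92, A77) ✓
Office=13: 1 row → {EmpID,Salary} = (X93, A77) ✓
Office=8: 1 row → {EmpID,Salary} = (X74, A20) ✓
Office=11: 1 row → {EmpID,Salary} = (X12, A78) ✓
Office=10: 1 row → {EmpID,Salary} = (X69, A53) ✓
The only Office value with inconsistent RHS is Office=9.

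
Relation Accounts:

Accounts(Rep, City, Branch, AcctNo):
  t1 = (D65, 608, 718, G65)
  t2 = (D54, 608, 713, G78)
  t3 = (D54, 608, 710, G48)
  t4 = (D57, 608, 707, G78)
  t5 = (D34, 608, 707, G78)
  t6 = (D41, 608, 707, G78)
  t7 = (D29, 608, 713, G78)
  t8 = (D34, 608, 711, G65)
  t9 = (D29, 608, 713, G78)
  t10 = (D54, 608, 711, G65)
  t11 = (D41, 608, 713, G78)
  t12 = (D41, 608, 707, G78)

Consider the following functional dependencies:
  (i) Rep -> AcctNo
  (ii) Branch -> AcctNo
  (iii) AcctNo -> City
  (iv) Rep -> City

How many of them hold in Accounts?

3

(i) Rep -> AcctNo: Rep=D54: rows 2, 3, 10 → AcctNo takes values {G78, G48, G65} — violation; Rep=D34: rows 5, 8 → AcctNo takes values {G78, G65} — violation — fails.
(ii) Branch -> AcctNo: every LHS value maps to a single RHS value — holds.
(iii) AcctNo -> City: every LHS value maps to a single RHS value — holds.
(iv) Rep -> City: every LHS value maps to a single RHS value — holds.
3 of the 4 dependencies hold.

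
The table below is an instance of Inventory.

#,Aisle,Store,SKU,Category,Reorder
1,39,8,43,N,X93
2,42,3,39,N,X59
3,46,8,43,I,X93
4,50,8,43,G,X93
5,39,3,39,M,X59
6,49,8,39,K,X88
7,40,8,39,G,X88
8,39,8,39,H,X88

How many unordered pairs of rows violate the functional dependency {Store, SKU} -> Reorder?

(Store=8, SKU=43): all 3 rows agree on Reorder — 0 pairs.
(Store=3, SKU=39): all 2 rows agree on Reorder — 0 pairs.
(Store=8, SKU=39): all 3 rows agree on Reorder — 0 pairs.

0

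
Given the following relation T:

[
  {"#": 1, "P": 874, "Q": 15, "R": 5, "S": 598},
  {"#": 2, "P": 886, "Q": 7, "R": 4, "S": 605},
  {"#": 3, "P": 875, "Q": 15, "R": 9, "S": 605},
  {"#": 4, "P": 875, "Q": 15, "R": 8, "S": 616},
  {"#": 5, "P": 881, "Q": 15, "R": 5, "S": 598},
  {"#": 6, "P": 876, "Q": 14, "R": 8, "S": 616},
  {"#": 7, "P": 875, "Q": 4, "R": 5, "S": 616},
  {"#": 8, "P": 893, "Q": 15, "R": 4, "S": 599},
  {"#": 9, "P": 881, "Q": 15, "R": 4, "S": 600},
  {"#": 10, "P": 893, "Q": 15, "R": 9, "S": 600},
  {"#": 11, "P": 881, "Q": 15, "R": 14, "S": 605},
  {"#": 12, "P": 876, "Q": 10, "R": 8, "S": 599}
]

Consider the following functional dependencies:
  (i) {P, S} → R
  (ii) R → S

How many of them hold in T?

0

(i) {P, S} → R: (P=875, S=616): rows 4, 7 → R takes values {8, 5} — violation — fails.
(ii) R → S: R=5: rows 1, 5, 7 → S takes values {598, 616} — violation; R=4: rows 2, 8, 9 → S takes values {605, 599, 600} — violation; R=9: rows 3, 10 → S takes values {605, 600} — violation; R=8: rows 4, 6, 12 → S takes values {616, 599} — violation — fails.
None of the 2 dependencies hold.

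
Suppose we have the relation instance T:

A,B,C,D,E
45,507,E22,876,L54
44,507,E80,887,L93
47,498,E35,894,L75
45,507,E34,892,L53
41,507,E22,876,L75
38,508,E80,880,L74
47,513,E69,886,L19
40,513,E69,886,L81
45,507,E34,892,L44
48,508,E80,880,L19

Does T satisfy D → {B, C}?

D=876: 2 rows → {B,C} = (507, E22), (507, E22) ✓
D=887: 1 row → {B,C} = (507, E80) ✓
D=894: 1 row → {B,C} = (498, E35) ✓
D=892: 2 rows → {B,C} = (507, E34), (507, E34) ✓
D=880: 2 rows → {B,C} = (508, E80), (508, E80) ✓
D=886: 2 rows → {B,C} = (513, E69), (513, E69) ✓
Every D value is associated with a single {B, C} value, so D → {B, C} holds.

Yes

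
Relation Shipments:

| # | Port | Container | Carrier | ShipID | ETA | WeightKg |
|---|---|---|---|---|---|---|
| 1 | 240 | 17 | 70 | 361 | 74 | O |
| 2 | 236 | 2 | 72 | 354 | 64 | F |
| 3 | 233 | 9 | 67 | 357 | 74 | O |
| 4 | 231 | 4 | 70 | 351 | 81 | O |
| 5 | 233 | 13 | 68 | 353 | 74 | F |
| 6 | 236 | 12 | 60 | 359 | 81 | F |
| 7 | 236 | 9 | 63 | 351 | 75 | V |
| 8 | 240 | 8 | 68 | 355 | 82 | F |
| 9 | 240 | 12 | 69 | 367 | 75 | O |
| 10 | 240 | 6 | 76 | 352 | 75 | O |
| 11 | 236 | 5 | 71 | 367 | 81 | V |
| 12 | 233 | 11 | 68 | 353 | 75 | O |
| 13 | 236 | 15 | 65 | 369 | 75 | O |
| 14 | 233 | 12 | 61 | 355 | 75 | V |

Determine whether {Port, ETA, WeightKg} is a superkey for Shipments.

No

Rows 9 and 10 have the same {Port, ETA, WeightKg} value (Port=240, ETA=75, WeightKg=O) but are distinct tuples, so {Port, ETA, WeightKg} does not determine every attribute — not a superkey.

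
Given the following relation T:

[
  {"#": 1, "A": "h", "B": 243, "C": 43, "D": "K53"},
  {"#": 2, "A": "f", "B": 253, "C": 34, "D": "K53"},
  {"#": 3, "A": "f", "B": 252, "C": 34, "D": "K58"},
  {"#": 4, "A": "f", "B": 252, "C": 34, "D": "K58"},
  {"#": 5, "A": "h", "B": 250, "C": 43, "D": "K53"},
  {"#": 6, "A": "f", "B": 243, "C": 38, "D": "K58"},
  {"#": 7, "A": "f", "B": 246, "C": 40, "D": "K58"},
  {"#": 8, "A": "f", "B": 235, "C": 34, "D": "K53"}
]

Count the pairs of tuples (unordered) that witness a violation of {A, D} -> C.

5

(A=h, D=K53): all 2 rows agree on C — 0 pairs.
(A=f, D=K53): all 2 rows agree on C — 0 pairs.
(A=f, D=K58): violating pairs (3,6), (3,7), (4,6), (4,7), (6,7) — 5 pairs.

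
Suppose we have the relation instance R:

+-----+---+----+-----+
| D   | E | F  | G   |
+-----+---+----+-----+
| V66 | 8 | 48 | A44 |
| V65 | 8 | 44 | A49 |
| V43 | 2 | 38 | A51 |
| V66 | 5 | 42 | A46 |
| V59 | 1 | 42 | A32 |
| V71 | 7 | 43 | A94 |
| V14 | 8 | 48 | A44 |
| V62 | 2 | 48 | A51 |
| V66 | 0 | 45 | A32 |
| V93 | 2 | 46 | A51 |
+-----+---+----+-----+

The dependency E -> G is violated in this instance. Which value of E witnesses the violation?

E=8: 3 rows → G takes values {A44, A49} — violation
E=2: 3 rows → G = A51, A51, A51 ✓
E=5: 1 row → G = A46 ✓
E=1: 1 row → G = A32 ✓
E=7: 1 row → G = A94 ✓
E=0: 1 row → G = A32 ✓
The only E value with inconsistent G is E=8.

8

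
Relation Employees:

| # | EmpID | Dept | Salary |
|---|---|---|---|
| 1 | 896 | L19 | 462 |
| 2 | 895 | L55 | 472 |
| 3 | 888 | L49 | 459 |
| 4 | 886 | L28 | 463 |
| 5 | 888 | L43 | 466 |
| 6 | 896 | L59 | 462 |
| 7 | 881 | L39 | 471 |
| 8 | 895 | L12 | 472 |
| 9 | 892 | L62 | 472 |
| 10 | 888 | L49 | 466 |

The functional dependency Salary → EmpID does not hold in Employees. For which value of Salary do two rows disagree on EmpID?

Salary=462: rows 1, 6 → EmpID = 896, 896 ✓
Salary=472: rows 2, 8, 9 → EmpID takes values {895, 892} — violation
Salary=459: row 3 → EmpID = 888 ✓
Salary=463: row 4 → EmpID = 886 ✓
Salary=466: rows 5, 10 → EmpID = 888, 888 ✓
Salary=471: row 7 → EmpID = 881 ✓
The only Salary value with inconsistent EmpID is Salary=472.

472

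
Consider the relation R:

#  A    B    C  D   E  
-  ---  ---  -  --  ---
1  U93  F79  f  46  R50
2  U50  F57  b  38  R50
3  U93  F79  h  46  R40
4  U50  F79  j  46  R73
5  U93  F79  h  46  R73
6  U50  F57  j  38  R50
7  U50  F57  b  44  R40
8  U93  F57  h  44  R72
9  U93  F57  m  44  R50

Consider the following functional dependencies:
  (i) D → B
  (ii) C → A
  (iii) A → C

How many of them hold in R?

(i) D → B: every LHS value maps to a single RHS value — holds.
(ii) C → A: every LHS value maps to a single RHS value — holds.
(iii) A → C: A=U93: rows 1, 3, 5, 8, 9 → C takes values {f, h, m} — violation; A=U50: rows 2, 4, 6, 7 → C takes values {b, j} — violation — fails.
2 of the 3 dependencies hold.

2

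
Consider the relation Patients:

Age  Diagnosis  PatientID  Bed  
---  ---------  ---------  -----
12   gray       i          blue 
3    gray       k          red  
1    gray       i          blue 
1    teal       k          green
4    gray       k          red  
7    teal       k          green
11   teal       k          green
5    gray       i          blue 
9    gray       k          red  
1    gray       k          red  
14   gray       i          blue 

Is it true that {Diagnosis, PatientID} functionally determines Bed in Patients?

(Diagnosis=gray, PatientID=i): 4 rows → Bed = blue, blue, blue, blue ✓
(Diagnosis=gray, PatientID=k): 4 rows → Bed = red, red, red, red ✓
(Diagnosis=teal, PatientID=k): 3 rows → Bed = green, green, green ✓
Every {Diagnosis, PatientID} value is associated with a single Bed value, so {Diagnosis, PatientID} → Bed holds.

Yes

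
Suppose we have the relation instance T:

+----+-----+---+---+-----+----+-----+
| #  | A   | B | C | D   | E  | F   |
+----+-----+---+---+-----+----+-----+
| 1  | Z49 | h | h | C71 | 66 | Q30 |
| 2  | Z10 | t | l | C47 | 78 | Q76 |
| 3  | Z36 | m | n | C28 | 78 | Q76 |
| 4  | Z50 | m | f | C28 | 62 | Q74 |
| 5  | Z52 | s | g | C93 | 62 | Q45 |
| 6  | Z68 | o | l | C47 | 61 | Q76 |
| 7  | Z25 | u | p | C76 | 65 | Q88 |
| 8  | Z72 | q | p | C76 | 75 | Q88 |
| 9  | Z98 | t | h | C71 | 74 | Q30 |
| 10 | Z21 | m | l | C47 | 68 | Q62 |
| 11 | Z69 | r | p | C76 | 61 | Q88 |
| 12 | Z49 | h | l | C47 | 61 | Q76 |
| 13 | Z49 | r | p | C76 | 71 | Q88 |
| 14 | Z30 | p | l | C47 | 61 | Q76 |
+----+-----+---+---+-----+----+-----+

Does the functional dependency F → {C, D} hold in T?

F=Q30: rows 1, 9 → {C,D} = (h, C71), (h, C71) ✓
F=Q76: rows 2, 3, 6, 12, 14 → {C,D} takes values {(l, C47), (n, C28)} — violation
F=Q74: row 4 → {C,D} = (f, C28) ✓
F=Q45: row 5 → {C,D} = (g, C93) ✓
F=Q88: rows 7, 8, 11, 13 → {C,D} = (p, C76), (p, C76), (p, C76), (p, C76) ✓
F=Q62: row 10 → {C,D} = (l, C47) ✓
Two rows agree on F but differ on {C, D}, so F → {C, D} does not hold.

No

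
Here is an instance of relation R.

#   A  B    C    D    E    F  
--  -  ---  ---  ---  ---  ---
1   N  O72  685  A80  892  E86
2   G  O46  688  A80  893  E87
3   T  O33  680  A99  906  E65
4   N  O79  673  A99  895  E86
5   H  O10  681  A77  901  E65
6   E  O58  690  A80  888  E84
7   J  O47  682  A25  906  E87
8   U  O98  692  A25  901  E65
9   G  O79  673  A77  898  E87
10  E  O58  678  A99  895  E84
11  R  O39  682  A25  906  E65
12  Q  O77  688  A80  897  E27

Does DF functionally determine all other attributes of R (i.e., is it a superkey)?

No

Rows 8 and 11 have the same DF value (D=A25, F=E65) but are distinct tuples, so DF does not determine every attribute — not a superkey.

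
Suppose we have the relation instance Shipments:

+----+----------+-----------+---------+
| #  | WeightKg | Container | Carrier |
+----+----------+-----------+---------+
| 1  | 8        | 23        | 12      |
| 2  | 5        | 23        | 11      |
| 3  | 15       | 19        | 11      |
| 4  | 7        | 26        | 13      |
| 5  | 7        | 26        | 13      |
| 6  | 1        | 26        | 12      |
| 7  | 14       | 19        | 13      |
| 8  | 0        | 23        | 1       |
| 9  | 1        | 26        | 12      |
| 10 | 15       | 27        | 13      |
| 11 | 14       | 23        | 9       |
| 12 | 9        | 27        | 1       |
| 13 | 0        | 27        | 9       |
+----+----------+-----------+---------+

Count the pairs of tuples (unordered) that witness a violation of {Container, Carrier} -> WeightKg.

0

(Container=26, Carrier=13): all 2 rows agree on WeightKg — 0 pairs.
(Container=26, Carrier=12): all 2 rows agree on WeightKg — 0 pairs.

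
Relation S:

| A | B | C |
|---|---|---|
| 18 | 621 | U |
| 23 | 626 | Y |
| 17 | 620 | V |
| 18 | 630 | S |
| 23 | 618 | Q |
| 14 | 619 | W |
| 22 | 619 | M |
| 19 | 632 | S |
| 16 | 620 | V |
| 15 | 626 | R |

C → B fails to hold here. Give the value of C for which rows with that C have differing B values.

C=U: 1 row → B = 621 ✓
C=Y: 1 row → B = 626 ✓
C=V: 2 rows → B = 620, 620 ✓
C=S: 2 rows → B takes values {630, 632} — violation
C=Q: 1 row → B = 618 ✓
C=W: 1 row → B = 619 ✓
C=M: 1 row → B = 619 ✓
C=R: 1 row → B = 626 ✓
The only C value with inconsistent B is C=S.

S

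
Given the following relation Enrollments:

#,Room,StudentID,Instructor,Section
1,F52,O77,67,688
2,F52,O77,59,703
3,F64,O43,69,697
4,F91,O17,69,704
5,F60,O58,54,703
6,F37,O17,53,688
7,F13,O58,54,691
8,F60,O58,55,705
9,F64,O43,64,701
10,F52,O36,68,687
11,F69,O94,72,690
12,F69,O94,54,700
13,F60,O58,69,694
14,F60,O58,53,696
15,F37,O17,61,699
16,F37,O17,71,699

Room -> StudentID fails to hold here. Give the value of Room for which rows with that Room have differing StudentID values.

F52

Room=F52: rows 1, 2, 10 → StudentID takes values {O77, O36} — violation
Room=F64: rows 3, 9 → StudentID = O43, O43 ✓
Room=F91: row 4 → StudentID = O17 ✓
Room=F60: rows 5, 8, 13, 14 → StudentID = O58, O58, O58, O58 ✓
Room=F37: rows 6, 15, 16 → StudentID = O17, O17, O17 ✓
Room=F13: row 7 → StudentID = O58 ✓
Room=F69: rows 11, 12 → StudentID = O94, O94 ✓
The only Room value with inconsistent StudentID is Room=F52.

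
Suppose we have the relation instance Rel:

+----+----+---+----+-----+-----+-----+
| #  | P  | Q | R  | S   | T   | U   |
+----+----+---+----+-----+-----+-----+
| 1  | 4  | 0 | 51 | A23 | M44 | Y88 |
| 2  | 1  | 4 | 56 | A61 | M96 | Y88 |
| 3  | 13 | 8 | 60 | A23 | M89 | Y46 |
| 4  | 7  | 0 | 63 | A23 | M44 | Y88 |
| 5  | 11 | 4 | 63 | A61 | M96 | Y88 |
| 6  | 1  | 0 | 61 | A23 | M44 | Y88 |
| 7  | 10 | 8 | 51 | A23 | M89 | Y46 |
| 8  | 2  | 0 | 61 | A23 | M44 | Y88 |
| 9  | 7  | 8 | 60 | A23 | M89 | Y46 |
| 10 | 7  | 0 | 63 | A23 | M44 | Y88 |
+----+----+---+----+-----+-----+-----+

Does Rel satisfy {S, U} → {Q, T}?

(S=A23, U=Y88): rows 1, 4, 6, 8, 10 → {Q,T} = (0, M44), (0, M44), (0, M44), (0, M44), (0, M44) ✓
(S=A61, U=Y88): rows 2, 5 → {Q,T} = (4, M96), (4, M96) ✓
(S=A23, U=Y46): rows 3, 7, 9 → {Q,T} = (8, M89), (8, M89), (8, M89) ✓
Every {S, U} value is associated with a single {Q, T} value, so {S, U} → {Q, T} holds.

Yes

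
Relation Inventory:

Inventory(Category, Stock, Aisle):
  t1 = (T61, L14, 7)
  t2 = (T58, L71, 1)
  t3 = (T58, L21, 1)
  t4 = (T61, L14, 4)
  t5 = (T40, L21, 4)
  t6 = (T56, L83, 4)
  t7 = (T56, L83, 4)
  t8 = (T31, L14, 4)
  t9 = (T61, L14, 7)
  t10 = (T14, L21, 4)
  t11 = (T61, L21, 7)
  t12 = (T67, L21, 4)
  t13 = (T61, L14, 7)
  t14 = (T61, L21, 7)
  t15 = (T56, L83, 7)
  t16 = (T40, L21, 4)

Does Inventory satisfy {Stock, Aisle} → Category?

No

(Stock=L14, Aisle=7): rows 1, 9, 13 → Category = T61, T61, T61 ✓
(Stock=L71, Aisle=1): row 2 → Category = T58 ✓
(Stock=L21, Aisle=1): row 3 → Category = T58 ✓
(Stock=L14, Aisle=4): rows 4, 8 → Category takes values {T61, T31} — violation
(Stock=L21, Aisle=4): rows 5, 10, 12, 16 → Category takes values {T40, T14, T67} — violation
(Stock=L83, Aisle=4): rows 6, 7 → Category = T56, T56 ✓
(Stock=L21, Aisle=7): rows 11, 14 → Category = T61, T61 ✓
(Stock=L83, Aisle=7): row 15 → Category = T56 ✓
Two rows agree on {Stock, Aisle} but differ on Category, so {Stock, Aisle} → Category does not hold.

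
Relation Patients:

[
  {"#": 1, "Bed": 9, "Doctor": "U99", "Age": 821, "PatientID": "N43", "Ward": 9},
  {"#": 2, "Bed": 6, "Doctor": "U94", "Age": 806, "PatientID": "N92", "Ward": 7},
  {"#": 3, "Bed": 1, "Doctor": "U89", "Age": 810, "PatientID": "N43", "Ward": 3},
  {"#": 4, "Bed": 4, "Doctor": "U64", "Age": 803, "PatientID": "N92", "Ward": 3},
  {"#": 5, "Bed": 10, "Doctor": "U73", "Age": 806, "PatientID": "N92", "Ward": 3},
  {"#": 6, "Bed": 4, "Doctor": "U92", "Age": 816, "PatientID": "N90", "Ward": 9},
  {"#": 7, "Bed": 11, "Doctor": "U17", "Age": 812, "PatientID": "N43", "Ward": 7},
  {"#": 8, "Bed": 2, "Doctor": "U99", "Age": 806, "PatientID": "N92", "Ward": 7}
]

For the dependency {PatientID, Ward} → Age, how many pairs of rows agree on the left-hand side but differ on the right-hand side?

1

(PatientID=N92, Ward=7): all 2 rows agree on Age — 0 pairs.
(PatientID=N92, Ward=3): violating pairs (4,5) — 1 pair.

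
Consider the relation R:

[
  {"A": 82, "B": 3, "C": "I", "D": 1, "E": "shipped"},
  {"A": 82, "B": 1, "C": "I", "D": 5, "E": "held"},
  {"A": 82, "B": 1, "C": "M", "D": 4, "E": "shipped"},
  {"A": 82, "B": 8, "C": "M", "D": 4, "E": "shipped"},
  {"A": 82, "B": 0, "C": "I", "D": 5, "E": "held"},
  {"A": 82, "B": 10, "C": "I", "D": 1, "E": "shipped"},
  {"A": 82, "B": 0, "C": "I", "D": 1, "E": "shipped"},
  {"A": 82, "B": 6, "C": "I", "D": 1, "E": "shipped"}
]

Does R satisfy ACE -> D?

Yes

(A=82, C=I, E=shipped): 4 rows → D = 1, 1, 1, 1 ✓
(A=82, C=I, E=held): 2 rows → D = 5, 5 ✓
(A=82, C=M, E=shipped): 2 rows → D = 4, 4 ✓
Every ACE value is associated with a single D value, so ACE -> D holds.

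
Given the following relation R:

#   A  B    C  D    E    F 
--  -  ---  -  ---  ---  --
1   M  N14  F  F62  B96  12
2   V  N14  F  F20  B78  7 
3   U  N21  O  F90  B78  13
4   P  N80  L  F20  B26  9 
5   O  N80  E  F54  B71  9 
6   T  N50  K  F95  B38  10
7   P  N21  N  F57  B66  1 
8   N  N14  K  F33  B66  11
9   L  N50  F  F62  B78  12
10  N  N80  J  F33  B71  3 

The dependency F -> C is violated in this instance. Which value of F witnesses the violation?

F=12: rows 1, 9 → C = F, F ✓
F=7: row 2 → C = F ✓
F=13: row 3 → C = O ✓
F=9: rows 4, 5 → C takes values {L, E} — violation
F=10: row 6 → C = K ✓
F=1: row 7 → C = N ✓
F=11: row 8 → C = K ✓
F=3: row 10 → C = J ✓
The only F value with inconsistent C is F=9.

9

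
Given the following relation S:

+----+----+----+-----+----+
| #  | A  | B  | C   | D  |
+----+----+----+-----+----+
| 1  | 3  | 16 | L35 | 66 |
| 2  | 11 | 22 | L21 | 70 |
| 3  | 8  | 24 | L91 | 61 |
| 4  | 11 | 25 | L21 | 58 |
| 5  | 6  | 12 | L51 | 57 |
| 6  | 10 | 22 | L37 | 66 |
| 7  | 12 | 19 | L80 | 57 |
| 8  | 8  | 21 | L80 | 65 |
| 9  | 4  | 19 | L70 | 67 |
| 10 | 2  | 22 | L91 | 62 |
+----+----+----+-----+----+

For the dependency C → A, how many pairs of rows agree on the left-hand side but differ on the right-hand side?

2

C=L21: all 2 rows agree on A — 0 pairs.
C=L91: violating pairs (3,10) — 1 pair.
C=L80: violating pairs (7,8) — 1 pair.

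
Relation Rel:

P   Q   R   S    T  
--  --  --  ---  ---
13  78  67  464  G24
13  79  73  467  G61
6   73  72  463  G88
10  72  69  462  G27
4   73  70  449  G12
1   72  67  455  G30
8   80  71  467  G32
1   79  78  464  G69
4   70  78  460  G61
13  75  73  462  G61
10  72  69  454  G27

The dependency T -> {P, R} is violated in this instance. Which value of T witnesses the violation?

T=G24: 1 row → {P,R} = (13, 67) ✓
T=G61: 3 rows → {P,R} takes values {(13, 73), (4, 78)} — violation
T=G88: 1 row → {P,R} = (6, 72) ✓
T=G27: 2 rows → {P,R} = (10, 69), (10, 69) ✓
T=G12: 1 row → {P,R} = (4, 70) ✓
T=G30: 1 row → {P,R} = (1, 67) ✓
T=G32: 1 row → {P,R} = (8, 71) ✓
T=G69: 1 row → {P,R} = (1, 78) ✓
The only T value with inconsistent RHS is T=G61.

G61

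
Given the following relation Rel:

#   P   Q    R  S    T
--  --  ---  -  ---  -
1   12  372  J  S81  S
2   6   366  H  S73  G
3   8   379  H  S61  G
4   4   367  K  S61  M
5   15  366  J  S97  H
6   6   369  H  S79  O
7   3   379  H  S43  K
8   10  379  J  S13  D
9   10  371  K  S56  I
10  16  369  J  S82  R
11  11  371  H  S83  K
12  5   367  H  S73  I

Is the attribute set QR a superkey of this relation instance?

Rows 3 and 7 have the same QR value (Q=379, R=H) but are distinct tuples, so QR does not determine every attribute — not a superkey.

No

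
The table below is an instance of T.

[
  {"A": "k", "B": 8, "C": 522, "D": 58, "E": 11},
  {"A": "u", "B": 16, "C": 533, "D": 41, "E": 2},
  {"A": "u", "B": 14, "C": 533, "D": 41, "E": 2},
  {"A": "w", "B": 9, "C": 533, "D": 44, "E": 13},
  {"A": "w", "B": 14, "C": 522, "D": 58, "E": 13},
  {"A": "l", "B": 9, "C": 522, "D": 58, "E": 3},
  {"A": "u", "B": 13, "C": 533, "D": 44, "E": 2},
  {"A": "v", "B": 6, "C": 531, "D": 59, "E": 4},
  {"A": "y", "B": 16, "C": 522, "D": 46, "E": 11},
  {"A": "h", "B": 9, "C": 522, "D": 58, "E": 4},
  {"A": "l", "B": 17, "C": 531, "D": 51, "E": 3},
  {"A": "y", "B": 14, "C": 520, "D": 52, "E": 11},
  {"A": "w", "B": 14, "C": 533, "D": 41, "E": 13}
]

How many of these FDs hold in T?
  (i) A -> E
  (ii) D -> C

2

(i) A -> E: every LHS value maps to a single RHS value — holds.
(ii) D -> C: every LHS value maps to a single RHS value — holds.
2 of the 2 dependencies hold.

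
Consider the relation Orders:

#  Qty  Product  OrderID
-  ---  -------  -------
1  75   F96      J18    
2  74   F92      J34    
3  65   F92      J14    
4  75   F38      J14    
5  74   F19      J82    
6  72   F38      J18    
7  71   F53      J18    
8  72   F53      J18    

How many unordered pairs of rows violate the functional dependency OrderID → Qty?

6

OrderID=J18: violating pairs (1,6), (1,7), (1,8), (6,7), (7,8) — 5 pairs.
OrderID=J14: violating pairs (3,4) — 1 pair.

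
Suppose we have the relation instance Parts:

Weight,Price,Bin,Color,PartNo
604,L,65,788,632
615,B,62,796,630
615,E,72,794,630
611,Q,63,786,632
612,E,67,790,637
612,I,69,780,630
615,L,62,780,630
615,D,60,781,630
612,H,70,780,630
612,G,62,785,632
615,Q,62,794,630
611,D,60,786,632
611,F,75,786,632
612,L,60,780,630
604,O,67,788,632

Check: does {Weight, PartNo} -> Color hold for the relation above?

(Weight=604, PartNo=632): 2 rows → Color = 788, 788 ✓
(Weight=615, PartNo=630): 5 rows → Color takes values {796, 794, 780, 781} — violation
(Weight=611, PartNo=632): 3 rows → Color = 786, 786, 786 ✓
(Weight=612, PartNo=637): 1 row → Color = 790 ✓
(Weight=612, PartNo=630): 3 rows → Color = 780, 780, 780 ✓
(Weight=612, PartNo=632): 1 row → Color = 785 ✓
Two rows agree on {Weight, PartNo} but differ on Color, so {Weight, PartNo} -> Color does not hold.

No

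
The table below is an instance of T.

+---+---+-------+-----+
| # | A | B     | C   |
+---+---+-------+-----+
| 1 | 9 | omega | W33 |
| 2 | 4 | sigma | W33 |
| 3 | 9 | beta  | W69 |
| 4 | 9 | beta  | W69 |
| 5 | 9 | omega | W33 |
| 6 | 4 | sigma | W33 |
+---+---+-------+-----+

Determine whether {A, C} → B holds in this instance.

(A=9, C=W33): rows 1, 5 → B = omega, omega ✓
(A=4, C=W33): rows 2, 6 → B = sigma, sigma ✓
(A=9, C=W69): rows 3, 4 → B = beta, beta ✓
Every {A, C} value is associated with a single B value, so {A, C} → B holds.

Yes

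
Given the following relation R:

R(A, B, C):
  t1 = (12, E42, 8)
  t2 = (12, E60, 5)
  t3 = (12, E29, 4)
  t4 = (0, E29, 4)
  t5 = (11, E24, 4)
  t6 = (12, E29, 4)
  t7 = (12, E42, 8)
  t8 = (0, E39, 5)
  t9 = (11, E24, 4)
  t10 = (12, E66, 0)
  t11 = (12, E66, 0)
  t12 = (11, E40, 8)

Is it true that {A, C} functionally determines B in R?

(A=12, C=8): rows 1, 7 → B = E42, E42 ✓
(A=12, C=5): row 2 → B = E60 ✓
(A=12, C=4): rows 3, 6 → B = E29, E29 ✓
(A=0, C=4): row 4 → B = E29 ✓
(A=11, C=4): rows 5, 9 → B = E24, E24 ✓
(A=0, C=5): row 8 → B = E39 ✓
(A=12, C=0): rows 10, 11 → B = E66, E66 ✓
(A=11, C=8): row 12 → B = E40 ✓
Every {A, C} value is associated with a single B value, so {A, C} -> B holds.

Yes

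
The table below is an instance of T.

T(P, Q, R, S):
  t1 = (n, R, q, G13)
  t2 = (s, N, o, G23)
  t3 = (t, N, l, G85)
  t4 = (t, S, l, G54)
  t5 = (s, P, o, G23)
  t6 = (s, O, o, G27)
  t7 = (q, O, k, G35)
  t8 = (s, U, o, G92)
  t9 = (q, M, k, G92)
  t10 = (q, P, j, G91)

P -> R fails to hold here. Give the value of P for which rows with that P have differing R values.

q

P=n: row 1 → R = q ✓
P=s: rows 2, 5, 6, 8 → R = o, o, o, o ✓
P=t: rows 3, 4 → R = l, l ✓
P=q: rows 7, 9, 10 → R takes values {k, j} — violation
The only P value with inconsistent R is P=q.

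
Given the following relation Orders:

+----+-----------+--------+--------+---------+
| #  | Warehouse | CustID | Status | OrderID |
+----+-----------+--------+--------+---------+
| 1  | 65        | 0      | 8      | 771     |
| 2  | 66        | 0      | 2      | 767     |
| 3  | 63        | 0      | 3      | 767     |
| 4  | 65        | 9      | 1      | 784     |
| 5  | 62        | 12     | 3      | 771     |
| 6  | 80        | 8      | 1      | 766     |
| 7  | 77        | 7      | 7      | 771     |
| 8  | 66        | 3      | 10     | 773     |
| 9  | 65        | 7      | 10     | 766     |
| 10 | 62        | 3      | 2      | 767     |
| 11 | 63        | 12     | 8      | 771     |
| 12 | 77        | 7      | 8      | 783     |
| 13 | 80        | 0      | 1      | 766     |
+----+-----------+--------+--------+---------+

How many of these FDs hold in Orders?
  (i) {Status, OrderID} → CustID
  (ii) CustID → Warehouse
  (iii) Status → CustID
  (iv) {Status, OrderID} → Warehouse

0

(i) {Status, OrderID} → CustID: (Status=8, OrderID=771): rows 1, 11 → CustID takes values {0, 12} — violation; (Status=2, OrderID=767): rows 2, 10 → CustID takes values {0, 3} — violation; (Status=1, OrderID=766): rows 6, 13 → CustID takes values {8, 0} — violation — fails.
(ii) CustID → Warehouse: CustID=0: rows 1, 2, 3, 13 → Warehouse takes values {65, 66, 63, 80} — violation; CustID=12: rows 5, 11 → Warehouse takes values {62, 63} — violation; CustID=7: rows 7, 9, 12 → Warehouse takes values {77, 65} — violation; CustID=3: rows 8, 10 → Warehouse takes values {66, 62} — violation — fails.
(iii) Status → CustID: Status=8: rows 1, 11, 12 → CustID takes values {0, 12, 7} — violation; Status=2: rows 2, 10 → CustID takes values {0, 3} — violation; Status=3: rows 3, 5 → CustID takes values {0, 12} — violation; Status=1: rows 4, 6, 13 → CustID takes values {9, 8, 0} — violation; Status=10: rows 8, 9 → CustID takes values {3, 7} — violation — fails.
(iv) {Status, OrderID} → Warehouse: (Status=8, OrderID=771): rows 1, 11 → Warehouse takes values {65, 63} — violation; (Status=2, OrderID=767): rows 2, 10 → Warehouse takes values {66, 62} — violation — fails.
None of the 4 dependencies hold.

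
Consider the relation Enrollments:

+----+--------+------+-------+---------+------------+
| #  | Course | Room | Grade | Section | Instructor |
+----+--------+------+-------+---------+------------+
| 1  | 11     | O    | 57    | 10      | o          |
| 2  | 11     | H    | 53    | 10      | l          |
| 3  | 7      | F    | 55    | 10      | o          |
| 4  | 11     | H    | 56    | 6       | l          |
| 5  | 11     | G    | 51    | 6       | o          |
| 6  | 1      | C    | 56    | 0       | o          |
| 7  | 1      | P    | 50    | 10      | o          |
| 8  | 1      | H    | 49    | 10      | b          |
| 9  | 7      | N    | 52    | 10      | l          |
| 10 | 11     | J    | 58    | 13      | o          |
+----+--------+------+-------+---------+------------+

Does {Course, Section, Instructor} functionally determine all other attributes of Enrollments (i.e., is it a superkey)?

Yes

All 10 rows have distinct {Course, Section, Instructor} values, so {Course, Section, Instructor} → (all attributes) holds and {Course, Section, Instructor} is a superkey.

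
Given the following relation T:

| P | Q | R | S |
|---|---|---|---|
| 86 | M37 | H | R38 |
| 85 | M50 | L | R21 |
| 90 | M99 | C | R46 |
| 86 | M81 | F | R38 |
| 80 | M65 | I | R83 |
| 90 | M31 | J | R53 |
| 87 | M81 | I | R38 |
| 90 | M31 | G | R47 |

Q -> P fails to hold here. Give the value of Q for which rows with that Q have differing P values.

M81

Q=M37: 1 row → P = 86 ✓
Q=M50: 1 row → P = 85 ✓
Q=M99: 1 row → P = 90 ✓
Q=M81: 2 rows → P takes values {86, 87} — violation
Q=M65: 1 row → P = 80 ✓
Q=M31: 2 rows → P = 90, 90 ✓
The only Q value with inconsistent P is Q=M81.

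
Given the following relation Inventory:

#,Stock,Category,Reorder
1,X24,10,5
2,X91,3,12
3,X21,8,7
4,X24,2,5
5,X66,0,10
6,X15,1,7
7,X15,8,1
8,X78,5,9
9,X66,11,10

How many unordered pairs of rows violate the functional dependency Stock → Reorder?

Stock=X24: all 2 rows agree on Reorder — 0 pairs.
Stock=X66: all 2 rows agree on Reorder — 0 pairs.
Stock=X15: violating pairs (6,7) — 1 pair.

1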